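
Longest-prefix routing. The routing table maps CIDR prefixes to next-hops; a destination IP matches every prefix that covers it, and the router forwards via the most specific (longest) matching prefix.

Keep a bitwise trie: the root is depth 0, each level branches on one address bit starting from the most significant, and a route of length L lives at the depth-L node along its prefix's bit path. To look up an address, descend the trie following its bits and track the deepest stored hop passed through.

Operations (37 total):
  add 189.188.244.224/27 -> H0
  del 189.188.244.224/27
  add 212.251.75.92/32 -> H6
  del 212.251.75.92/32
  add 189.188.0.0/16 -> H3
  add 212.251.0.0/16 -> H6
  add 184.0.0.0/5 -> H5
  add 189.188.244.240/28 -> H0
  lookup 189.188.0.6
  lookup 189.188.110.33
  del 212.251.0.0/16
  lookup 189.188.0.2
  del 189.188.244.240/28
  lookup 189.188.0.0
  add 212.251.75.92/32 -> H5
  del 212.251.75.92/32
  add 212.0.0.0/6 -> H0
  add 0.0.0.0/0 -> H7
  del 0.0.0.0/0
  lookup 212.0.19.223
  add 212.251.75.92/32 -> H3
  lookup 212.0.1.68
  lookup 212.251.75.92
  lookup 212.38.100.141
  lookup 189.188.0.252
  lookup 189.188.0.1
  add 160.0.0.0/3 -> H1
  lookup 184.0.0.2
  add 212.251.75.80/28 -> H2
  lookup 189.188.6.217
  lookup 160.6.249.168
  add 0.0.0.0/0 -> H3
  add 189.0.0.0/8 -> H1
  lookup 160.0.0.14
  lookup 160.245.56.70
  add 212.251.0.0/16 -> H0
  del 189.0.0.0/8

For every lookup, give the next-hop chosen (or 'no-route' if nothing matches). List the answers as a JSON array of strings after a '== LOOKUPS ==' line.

Apply in order:
  add 189.188.244.224/27 -> H0 at depth 27
  del 189.188.244.224/27 (clear depth 27)
  add 212.251.75.92/32 -> H6 at depth 32
  del 212.251.75.92/32 (clear depth 32)
  add 189.188.0.0/16 -> H3 at depth 16
  add 212.251.0.0/16 -> H6 at depth 16
  add 184.0.0.0/5 -> H5 at depth 5
  add 189.188.244.240/28 -> H0 at depth 28
  ? 189.188.0.6  path d0:-→d1:-→d2:-→d3:-→d4:-→d5:H5→d6:-→d7:-→d8:-→d9:-→d10:-→d11:-→d12:-→d13:-→d14:-→d15:-→d16:H3  best=H3
  ? 189.188.110.33  path d0:-→d1:-→d2:-→d3:-→d4:-→d5:H5→d6:-→d7:-→d8:-→d9:-→d10:-→d11:-→d12:-→d13:-→d14:-→d15:-→d16:H3  best=H3
  del 212.251.0.0/16 (clear depth 16)
  ? 189.188.0.2  path d0:-→d1:-→d2:-→d3:-→d4:-→d5:H5→d6:-→d7:-→d8:-→d9:-→d10:-→d11:-→d12:-→d13:-→d14:-→d15:-→d16:H3  best=H3
  del 189.188.244.240/28 (clear depth 28)
  ? 189.188.0.0  path d0:-→d1:-→d2:-→d3:-→d4:-→d5:H5→d6:-→d7:-→d8:-→d9:-→d10:-→d11:-→d12:-→d13:-→d14:-→d15:-→d16:H3  best=H3
  add 212.251.75.92/32 -> H5 at depth 32
  del 212.251.75.92/32 (clear depth 32)
  add 212.0.0.0/6 -> H0 at depth 6
  add 0.0.0.0/0 -> H7 at depth 0
  del 0.0.0.0/0 (clear depth 0)
  ? 212.0.19.223  path d0:-→d1:-→d2:-→d3:-→d4:-→d5:-→d6:H0→d7:-→d8:-  best=H0
  add 212.251.75.92/32 -> H3 at depth 32
  ? 212.0.1.68  path d0:-→d1:-→d2:-→d3:-→d4:-→d5:-→d6:H0→d7:-→d8:-  best=H0
  ? 212.251.75.92  path d0:-→d1:-→d2:-→d3:-→d4:-→d5:-→d6:H0→d7:-→d8:-→d9:-→d10:-→d11:-→d12:-→d13:-→d14:-→d15:-→d16:-→d17:-→d18:-→d19:-→d20:-→d21:-→d22:-→d23:-→d24:-→d25:-→d26:-→d27:-→d28:-→d29:-→d30:-→d31:-→d32:H3  best=H3
  ? 212.38.100.141  path d0:-→d1:-→d2:-→d3:-→d4:-→d5:-→d6:H0→d7:-→d8:-  best=H0
  ? 189.188.0.252  path d0:-→d1:-→d2:-→d3:-→d4:-→d5:H5→d6:-→d7:-→d8:-→d9:-→d10:-→d11:-→d12:-→d13:-→d14:-→d15:-→d16:H3  best=H3
  ? 189.188.0.1  path d0:-→d1:-→d2:-→d3:-→d4:-→d5:H5→d6:-→d7:-→d8:-→d9:-→d10:-→d11:-→d12:-→d13:-→d14:-→d15:-→d16:H3  best=H3
  add 160.0.0.0/3 -> H1 at depth 3
  ? 184.0.0.2  path d0:-→d1:-→d2:-→d3:H1→d4:-→d5:H5  best=H5
  add 212.251.75.80/28 -> H2 at depth 28
  ? 189.188.6.217  path d0:-→d1:-→d2:-→d3:H1→d4:-→d5:H5→d6:-→d7:-→d8:-→d9:-→d10:-→d11:-→d12:-→d13:-→d14:-→d15:-→d16:H3  best=H3
  ? 160.6.249.168  path d0:-→d1:-→d2:-→d3:H1  best=H1
  add 0.0.0.0/0 -> H3 at depth 0
  add 189.0.0.0/8 -> H1 at depth 8
  ? 160.0.0.14  path d0:H3→d1:-→d2:-→d3:H1  best=H1
  ? 160.245.56.70  path d0:H3→d1:-→d2:-→d3:H1  best=H1
  add 212.251.0.0/16 -> H0 at depth 16
  del 189.0.0.0/8 (clear depth 8)

== LOOKUPS ==
["H3","H3","H3","H3","H0","H0","H3","H0","H3","H3","H5","H3","H1","H1","H1"]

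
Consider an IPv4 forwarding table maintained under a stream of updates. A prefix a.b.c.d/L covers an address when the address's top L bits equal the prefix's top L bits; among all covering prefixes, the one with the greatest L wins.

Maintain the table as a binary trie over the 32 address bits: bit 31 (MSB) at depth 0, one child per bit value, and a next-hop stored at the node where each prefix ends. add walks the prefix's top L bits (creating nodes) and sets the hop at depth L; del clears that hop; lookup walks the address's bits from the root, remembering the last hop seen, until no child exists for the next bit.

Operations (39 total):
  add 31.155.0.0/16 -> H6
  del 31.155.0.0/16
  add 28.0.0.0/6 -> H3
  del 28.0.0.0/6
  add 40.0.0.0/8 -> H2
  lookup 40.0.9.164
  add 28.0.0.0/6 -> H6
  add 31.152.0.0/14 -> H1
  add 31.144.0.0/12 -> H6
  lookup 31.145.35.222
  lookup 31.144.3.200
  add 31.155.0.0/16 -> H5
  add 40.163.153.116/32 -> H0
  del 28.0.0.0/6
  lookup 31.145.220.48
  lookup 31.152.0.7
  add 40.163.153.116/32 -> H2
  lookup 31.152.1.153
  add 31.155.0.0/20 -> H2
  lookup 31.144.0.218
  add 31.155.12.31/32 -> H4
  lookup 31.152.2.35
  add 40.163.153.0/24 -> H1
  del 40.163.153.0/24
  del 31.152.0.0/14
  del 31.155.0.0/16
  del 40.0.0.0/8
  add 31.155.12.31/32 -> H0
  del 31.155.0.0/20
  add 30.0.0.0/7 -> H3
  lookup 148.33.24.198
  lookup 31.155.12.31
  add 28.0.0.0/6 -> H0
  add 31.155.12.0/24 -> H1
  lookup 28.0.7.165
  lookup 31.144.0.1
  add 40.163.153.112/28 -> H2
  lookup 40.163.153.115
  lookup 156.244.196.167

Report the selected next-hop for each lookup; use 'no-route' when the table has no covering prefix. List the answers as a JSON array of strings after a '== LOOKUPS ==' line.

Trace:
  add 31.155.0.0/16 -> H6 at depth 16
  del 31.155.0.0/16 (clear depth 16)
  add 28.0.0.0/6 -> H3 at depth 6
  del 28.0.0.0/6 (clear depth 6)
  add 40.0.0.0/8 -> H2 at depth 8
  ? 40.0.9.164  path d0:-→d1:-→d2:-→d3:-→d4:-→d5:-→d6:-→d7:-→d8:H2  best=H2
  add 28.0.0.0/6 -> H6 at depth 6
  add 31.152.0.0/14 -> H1 at depth 14
  add 31.144.0.0/12 -> H6 at depth 12
  ? 31.145.35.222  path d0:-→d1:-→d2:-→d3:-→d4:-→d5:-→d6:H6→d7:-→d8:-→d9:-→d10:-→d11:-→d12:H6  best=H6
  ? 31.144.3.200  path d0:-→d1:-→d2:-→d3:-→d4:-→d5:-→d6:H6→d7:-→d8:-→d9:-→d10:-→d11:-→d12:H6  best=H6
  add 31.155.0.0/16 -> H5 at depth 16
  add 40.163.153.116/32 -> H0 at depth 32
  del 28.0.0.0/6 (clear depth 6)
  ? 31.145.220.48  path d0:-→d1:-→d2:-→d3:-→d4:-→d5:-→d6:-→d7:-→d8:-→d9:-→d10:-→d11:-→d12:H6  best=H6
  ? 31.152.0.7  path d0:-→d1:-→d2:-→d3:-→d4:-→d5:-→d6:-→d7:-→d8:-→d9:-→d10:-→d11:-→d12:H6→d13:-→d14:H1  best=H1
  add 40.163.153.116/32 -> H2 at depth 32
  ? 31.152.1.153  path d0:-→d1:-→d2:-→d3:-→d4:-→d5:-→d6:-→d7:-→d8:-→d9:-→d10:-→d11:-→d12:H6→d13:-→d14:H1  best=H1
  add 31.155.0.0/20 -> H2 at depth 20
  ? 31.144.0.218  path d0:-→d1:-→d2:-→d3:-→d4:-→d5:-→d6:-→d7:-→d8:-→d9:-→d10:-→d11:-→d12:H6  best=H6
  add 31.155.12.31/32 -> H4 at depth 32
  ? 31.152.2.35  path d0:-→d1:-→d2:-→d3:-→d4:-→d5:-→d6:-→d7:-→d8:-→d9:-→d10:-→d11:-→d12:H6→d13:-→d14:H1  best=H1
  add 40.163.153.0/24 -> H1 at depth 24
  del 40.163.153.0/24 (clear depth 24)
  del 31.152.0.0/14 (clear depth 14)
  del 31.155.0.0/16 (clear depth 16)
  del 40.0.0.0/8 (clear depth 8)
  add 31.155.12.31/32 -> H0 at depth 32
  del 31.155.0.0/20 (clear depth 20)
  add 30.0.0.0/7 -> H3 at depth 7
  ? 148.33.24.198  path d0:-  best=no-route
  ? 31.155.12.31  path d0:-→d1:-→d2:-→d3:-→d4:-→d5:-→d6:-→d7:H3→d8:-→d9:-→d10:-→d11:-→d12:H6→d13:-→d14:-→d15:-→d16:-→d17:-→d18:-→d19:-→d20:-→d21:-→d22:-→d23:-→d24:-→d25:-→d26:-→d27:-→d28:-→d29:-→d30:-→d31:-→d32:H0  best=H0
  add 28.0.0.0/6 -> H0 at depth 6
  add 31.155.12.0/24 -> H1 at depth 24
  ? 28.0.7.165  path d0:-→d1:-→d2:-→d3:-→d4:-→d5:-→d6:H0  best=H0
  ? 31.144.0.1  path d0:-→d1:-→d2:-→d3:-→d4:-→d5:-→d6:H0→d7:H3→d8:-→d9:-→d10:-→d11:-→d12:H6  best=H6
  add 40.163.153.112/28 -> H2 at depth 28
  ? 40.163.153.115  path d0:-→d1:-→d2:-→d3:-→d4:-→d5:-→d6:-→d7:-→d8:-→d9:-→d10:-→d11:-→d12:-→d13:-→d14:-→d15:-→d16:-→d17:-→d18:-→d19:-→d20:-→d21:-→d22:-→d23:-→d24:-→d25:-→d26:-→d27:-→d28:H2→d29:-  best=H2
  ? 156.244.196.167  path d0:-  best=no-route

== LOOKUPS ==
["H2","H6","H6","H6","H1","H1","H6","H1","no-route","H0","H0","H6","H2","no-route"]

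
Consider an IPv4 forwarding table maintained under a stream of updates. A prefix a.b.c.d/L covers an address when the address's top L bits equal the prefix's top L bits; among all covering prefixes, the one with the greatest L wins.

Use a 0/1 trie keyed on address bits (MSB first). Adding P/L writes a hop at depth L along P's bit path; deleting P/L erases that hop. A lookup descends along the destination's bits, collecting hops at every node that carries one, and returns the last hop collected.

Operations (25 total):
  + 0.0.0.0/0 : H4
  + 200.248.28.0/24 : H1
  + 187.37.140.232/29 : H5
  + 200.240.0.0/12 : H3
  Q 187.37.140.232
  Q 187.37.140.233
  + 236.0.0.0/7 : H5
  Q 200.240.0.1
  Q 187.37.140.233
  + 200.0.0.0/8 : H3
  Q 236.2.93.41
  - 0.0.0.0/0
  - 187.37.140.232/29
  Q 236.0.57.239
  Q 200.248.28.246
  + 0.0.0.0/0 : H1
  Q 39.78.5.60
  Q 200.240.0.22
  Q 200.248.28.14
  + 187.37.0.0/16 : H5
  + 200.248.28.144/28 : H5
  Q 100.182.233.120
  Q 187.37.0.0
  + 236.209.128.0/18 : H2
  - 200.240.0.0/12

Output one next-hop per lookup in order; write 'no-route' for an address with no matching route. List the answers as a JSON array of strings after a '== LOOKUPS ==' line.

Trace:
  add 0.0.0.0/0 -> H4 at depth 0
  add 200.248.28.0/24 -> H1 at depth 24
  add 187.37.140.232/29 -> H5 at depth 29
  add 200.240.0.0/12 -> H3 at depth 12
  Q 187.37.140.232: descend 10111011001001011000110011101 ; hops seen [H4,H5] ; pick H5
  Q 187.37.140.233: descend 10111011001001011000110011101 ; hops seen [H4,H5] ; pick H5
  add 236.0.0.0/7 -> H5 at depth 7
  Q 200.240.0.1: descend 110010001111 ; hops seen [H4,H3] ; pick H3
  Q 187.37.140.233: descend 10111011001001011000110011101 ; hops seen [H4,H5] ; pick H5
  add 200.0.0.0/8 -> H3 at depth 8
  Q 236.2.93.41: descend 1110110 ; hops seen [H4,H5] ; pick H5
  - 0.0.0.0/0 clear@0
  - 187.37.140.232/29 clear@29
  Q 236.0.57.239: descend 1110110 ; hops seen [H5] ; pick H5
  Q 200.248.28.246: descend 110010001111100000011100 ; hops seen [H3,H3,H1] ; pick H1
  add 0.0.0.0/0 -> H1 at depth 0
  Q 39.78.5.60: descend ε ; hops seen [H1] ; pick H1
  Q 200.240.0.22: descend 110010001111 ; hops seen [H1,H3,H3] ; pick H3
  Q 200.248.28.14: descend 110010001111100000011100 ; hops seen [H1,H3,H3,H1] ; pick H1
  add 187.37.0.0/16 -> H5 at depth 16
  add 200.248.28.144/28 -> H5 at depth 28
  Q 100.182.233.120: descend ε ; hops seen [H1] ; pick H1
  Q 187.37.0.0: descend 1011101100100101 ; hops seen [H1,H5] ; pick H5
  add 236.209.128.0/18 -> H2 at depth 18
  - 200.240.0.0/12 clear@12

== LOOKUPS ==
["H5","H5","H3","H5","H5","H5","H1","H1","H3","H1","H1","H5"]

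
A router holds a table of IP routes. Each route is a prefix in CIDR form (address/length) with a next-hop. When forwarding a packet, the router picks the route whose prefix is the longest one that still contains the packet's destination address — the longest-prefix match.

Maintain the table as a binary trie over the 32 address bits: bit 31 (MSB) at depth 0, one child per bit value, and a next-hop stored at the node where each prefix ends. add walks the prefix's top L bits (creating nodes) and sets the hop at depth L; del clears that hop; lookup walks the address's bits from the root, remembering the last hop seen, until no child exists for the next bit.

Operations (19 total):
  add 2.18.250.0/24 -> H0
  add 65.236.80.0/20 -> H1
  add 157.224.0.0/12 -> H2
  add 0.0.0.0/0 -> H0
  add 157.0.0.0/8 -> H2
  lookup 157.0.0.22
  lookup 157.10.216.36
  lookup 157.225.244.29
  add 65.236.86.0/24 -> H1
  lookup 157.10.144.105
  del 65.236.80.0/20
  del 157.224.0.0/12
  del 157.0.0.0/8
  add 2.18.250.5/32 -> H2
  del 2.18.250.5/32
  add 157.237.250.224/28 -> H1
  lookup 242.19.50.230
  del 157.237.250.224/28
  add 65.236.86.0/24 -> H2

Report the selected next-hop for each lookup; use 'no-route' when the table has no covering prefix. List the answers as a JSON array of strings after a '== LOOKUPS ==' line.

Trace:
  + 2.18.250.0/24 (H0) depth=24
  + 65.236.80.0/20 (H1) depth=20
  + 157.224.0.0/12 (H2) depth=12
  + 0.0.0.0/0 (H0) depth=0
  + 157.0.0.0/8 (H2) depth=8
  ? 157.0.0.22  path d0:H0→d1:-→d2:-→d3:-→d4:-→d5:-→d6:-→d7:-→d8:H2  best=H2
  ? 157.10.216.36  path d0:H0→d1:-→d2:-→d3:-→d4:-→d5:-→d6:-→d7:-→d8:H2  best=H2
  ? 157.225.244.29  path d0:H0→d1:-→d2:-→d3:-→d4:-→d5:-→d6:-→d7:-→d8:H2→d9:-→d10:-→d11:-→d12:H2  best=H2
  + 65.236.86.0/24 (H1) depth=24
  ? 157.10.144.105  path d0:H0→d1:-→d2:-→d3:-→d4:-→d5:-→d6:-→d7:-→d8:H2  best=H2
  - 65.236.80.0/20 clear@20
  - 157.224.0.0/12 clear@12
  - 157.0.0.0/8 clear@8
  + 2.18.250.5/32 (H2) depth=32
  - 2.18.250.5/32 clear@32
  + 157.237.250.224/28 (H1) depth=28
  ? 242.19.50.230  path d0:H0→d1:-  best=H0
  - 157.237.250.224/28 clear@28
  + 65.236.86.0/24 (H2) depth=24

== LOOKUPS ==
["H2","H2","H2","H2","H0"]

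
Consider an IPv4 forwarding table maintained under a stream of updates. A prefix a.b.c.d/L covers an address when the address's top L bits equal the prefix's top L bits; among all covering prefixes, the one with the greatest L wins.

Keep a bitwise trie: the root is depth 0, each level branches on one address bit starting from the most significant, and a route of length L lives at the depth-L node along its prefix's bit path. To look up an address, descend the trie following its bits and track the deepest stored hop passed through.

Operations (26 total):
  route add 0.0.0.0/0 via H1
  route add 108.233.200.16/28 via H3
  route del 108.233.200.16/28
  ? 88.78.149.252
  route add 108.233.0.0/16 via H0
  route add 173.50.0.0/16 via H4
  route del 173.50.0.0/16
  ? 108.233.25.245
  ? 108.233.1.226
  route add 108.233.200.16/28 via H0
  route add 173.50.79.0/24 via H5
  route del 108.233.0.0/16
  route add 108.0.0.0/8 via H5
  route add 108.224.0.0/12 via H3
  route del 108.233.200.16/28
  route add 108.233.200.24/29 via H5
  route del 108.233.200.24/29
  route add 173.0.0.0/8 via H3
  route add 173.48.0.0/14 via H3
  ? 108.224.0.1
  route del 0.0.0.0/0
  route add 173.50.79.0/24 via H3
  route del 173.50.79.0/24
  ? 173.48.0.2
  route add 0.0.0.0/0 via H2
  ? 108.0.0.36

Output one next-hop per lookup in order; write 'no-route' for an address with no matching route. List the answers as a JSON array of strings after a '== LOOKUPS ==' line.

Trace:
  + 0.0.0.0/0 (H1) depth=0
  + 108.233.200.16/28 (H3) depth=28
  - 108.233.200.16/28 clear@28
  Q 88.78.149.252: descend 01 ; hops seen [H1] ; pick H1
  + 108.233.0.0/16 (H0) depth=16
  + 173.50.0.0/16 (H4) depth=16
  - 173.50.0.0/16 clear@16
  Q 108.233.25.245: descend 0110110011101001 ; hops seen [H1,H0] ; pick H0
  Q 108.233.1.226: descend 0110110011101001 ; hops seen [H1,H0] ; pick H0
  + 108.233.200.16/28 (H0) depth=28
  + 173.50.79.0/24 (H5) depth=24
  - 108.233.0.0/16 clear@16
  + 108.0.0.0/8 (H5) depth=8
  + 108.224.0.0/12 (H3) depth=12
  - 108.233.200.16/28 clear@28
  + 108.233.200.24/29 (H5) depth=29
  - 108.233.200.24/29 clear@29
  + 173.0.0.0/8 (H3) depth=8
  + 173.48.0.0/14 (H3) depth=14
  Q 108.224.0.1: descend 011011001110 ; hops seen [H1,H5,H3] ; pick H3
  - 0.0.0.0/0 clear@0
  + 173.50.79.0/24 (H3) depth=24
  - 173.50.79.0/24 clear@24
  Q 173.48.0.2: descend 10101101001100 ; hops seen [H3,H3] ; pick H3
  + 0.0.0.0/0 (H2) depth=0
  Q 108.0.0.36: descend 01101100 ; hops seen [H2,H5] ; pick H5

== LOOKUPS ==
["H1","H0","H0","H3","H3","H5"]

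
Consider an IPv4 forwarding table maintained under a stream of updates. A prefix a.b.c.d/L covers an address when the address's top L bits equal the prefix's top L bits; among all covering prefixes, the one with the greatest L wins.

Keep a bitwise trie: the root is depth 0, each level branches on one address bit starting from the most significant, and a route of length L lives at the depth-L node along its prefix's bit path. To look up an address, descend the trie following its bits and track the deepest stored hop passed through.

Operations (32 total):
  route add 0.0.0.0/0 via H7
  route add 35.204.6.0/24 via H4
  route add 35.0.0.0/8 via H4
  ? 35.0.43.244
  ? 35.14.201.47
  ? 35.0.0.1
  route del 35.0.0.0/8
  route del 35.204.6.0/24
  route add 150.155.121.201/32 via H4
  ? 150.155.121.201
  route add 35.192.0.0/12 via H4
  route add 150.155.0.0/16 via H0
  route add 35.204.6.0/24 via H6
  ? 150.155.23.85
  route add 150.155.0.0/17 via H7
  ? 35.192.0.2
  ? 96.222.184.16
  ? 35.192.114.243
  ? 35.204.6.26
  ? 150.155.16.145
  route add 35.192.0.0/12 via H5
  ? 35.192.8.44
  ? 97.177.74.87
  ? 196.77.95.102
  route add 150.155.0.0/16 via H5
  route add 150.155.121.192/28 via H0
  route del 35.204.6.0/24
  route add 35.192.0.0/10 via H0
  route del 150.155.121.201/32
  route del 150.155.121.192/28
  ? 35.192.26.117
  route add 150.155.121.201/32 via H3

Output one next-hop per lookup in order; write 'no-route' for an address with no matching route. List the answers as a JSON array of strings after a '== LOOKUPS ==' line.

Trace:
  add 0.0.0.0/0 -> H7 at depth 0
  add 35.204.6.0/24 -> H4 at depth 24
  add 35.0.0.0/8 -> H4 at depth 8
  Q 35.0.43.244: descend 00100011 ; hops seen [H7,H4] ; pick H4
  Q 35.14.201.47: descend 00100011 ; hops seen [H7,H4] ; pick H4
  Q 35.0.0.1: descend 00100011 ; hops seen [H7,H4] ; pick H4
  - 35.0.0.0/8 clear@8
  - 35.204.6.0/24 clear@24
  add 150.155.121.201/32 -> H4 at depth 32
  Q 150.155.121.201: descend 10010110100110110111100111001001 ; hops seen [H7,H4] ; pick H4
  add 35.192.0.0/12 -> H4 at depth 12
  add 150.155.0.0/16 -> H0 at depth 16
  add 35.204.6.0/24 -> H6 at depth 24
  Q 150.155.23.85: descend 10010110100110110 ; hops seen [H7,H0] ; pick H0
  add 150.155.0.0/17 -> H7 at depth 17
  Q 35.192.0.2: descend 001000111100 ; hops seen [H7,H4] ; pick H4
  Q 96.222.184.16: descend 0 ; hops seen [H7] ; pick H7
  Q 35.192.114.243: descend 001000111100 ; hops seen [H7,H4] ; pick H4
  Q 35.204.6.26: descend 001000111100110000000110 ; hops seen [H7,H4,H6] ; pick H6
  Q 150.155.16.145: descend 10010110100110110 ; hops seen [H7,H0,H7] ; pick H7
  add 35.192.0.0/12 -> H5 at depth 12
  Q 35.192.8.44: descend 001000111100 ; hops seen [H7,H5] ; pick H5
  Q 97.177.74.87: descend 0 ; hops seen [H7] ; pick H7
  Q 196.77.95.102: descend 1 ; hops seen [H7] ; pick H7
  add 150.155.0.0/16 -> H5 at depth 16
  add 150.155.121.192/28 -> H0 at depth 28
  - 35.204.6.0/24 clear@24
  add 35.192.0.0/10 -> H0 at depth 10
  - 150.155.121.201/32 clear@32
  - 150.155.121.192/28 clear@28
  Q 35.192.26.117: descend 001000111100 ; hops seen [H7,H0,H5] ; pick H5
  add 150.155.121.201/32 -> H3 at depth 32

== LOOKUPS ==
["H4","H4","H4","H4","H0","H4","H7","H4","H6","H7","H5","H7","H7","H5"]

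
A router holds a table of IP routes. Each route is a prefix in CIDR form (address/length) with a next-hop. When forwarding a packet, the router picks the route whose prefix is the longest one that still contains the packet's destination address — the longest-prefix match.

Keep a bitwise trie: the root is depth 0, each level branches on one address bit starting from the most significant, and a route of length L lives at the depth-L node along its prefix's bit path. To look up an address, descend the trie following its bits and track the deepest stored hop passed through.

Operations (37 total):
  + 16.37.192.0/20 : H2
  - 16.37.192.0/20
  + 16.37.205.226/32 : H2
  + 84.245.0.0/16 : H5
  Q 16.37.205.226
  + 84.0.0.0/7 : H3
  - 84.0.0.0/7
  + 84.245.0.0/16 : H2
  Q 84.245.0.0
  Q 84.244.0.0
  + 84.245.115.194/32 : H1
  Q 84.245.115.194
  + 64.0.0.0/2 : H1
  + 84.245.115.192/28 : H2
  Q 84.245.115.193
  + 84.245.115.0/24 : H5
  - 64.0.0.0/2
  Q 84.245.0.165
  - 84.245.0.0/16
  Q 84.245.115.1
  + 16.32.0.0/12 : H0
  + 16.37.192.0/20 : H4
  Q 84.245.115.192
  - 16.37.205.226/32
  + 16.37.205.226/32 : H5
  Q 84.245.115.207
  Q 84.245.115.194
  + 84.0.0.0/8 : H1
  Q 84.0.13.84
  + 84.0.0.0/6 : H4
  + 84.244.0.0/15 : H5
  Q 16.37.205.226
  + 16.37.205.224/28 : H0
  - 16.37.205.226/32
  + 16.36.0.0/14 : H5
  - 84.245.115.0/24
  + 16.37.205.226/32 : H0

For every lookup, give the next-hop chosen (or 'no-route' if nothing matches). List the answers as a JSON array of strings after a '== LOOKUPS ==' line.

Process each operation:
  + 16.37.192.0/20 (H2) depth=20
  - 16.37.192.0/20 clear@20
  + 16.37.205.226/32 (H2) depth=32
  + 84.245.0.0/16 (H5) depth=16
  Q 16.37.205.226: descend 00010000001001011100110111100010 ; hops seen [H2] ; pick H2
  + 84.0.0.0/7 (H3) depth=7
  - 84.0.0.0/7 clear@7
  + 84.245.0.0/16 (H2) depth=16
  Q 84.245.0.0: descend 0101010011110101 ; hops seen [H2] ; pick H2
  Q 84.244.0.0: descend 010101001111010 ; hops seen [∅] ; pick no-route
  + 84.245.115.194/32 (H1) depth=32
  Q 84.245.115.194: descend 01010100111101010111001111000010 ; hops seen [H2,H1] ; pick H1
  + 64.0.0.0/2 (H1) depth=2
  + 84.245.115.192/28 (H2) depth=28
  Q 84.245.115.193: descend 010101001111010101110011110000 ; hops seen [H1,H2,H2] ; pick H2
  + 84.245.115.0/24 (H5) depth=24
  - 64.0.0.0/2 clear@2
  Q 84.245.0.165: descend 01010100111101010 ; hops seen [H2] ; pick H2
  - 84.245.0.0/16 clear@16
  Q 84.245.115.1: descend 010101001111010101110011 ; hops seen [H5] ; pick H5
  + 16.32.0.0/12 (H0) depth=12
  + 16.37.192.0/20 (H4) depth=20
  Q 84.245.115.192: descend 010101001111010101110011110000 ; hops seen [H5,H2] ; pick H2
  - 16.37.205.226/32 clear@32
  + 16.37.205.226/32 (H5) depth=32
  Q 84.245.115.207: descend 0101010011110101011100111100 ; hops seen [H5,H2] ; pick H2
  Q 84.245.115.194: descend 01010100111101010111001111000010 ; hops seen [H5,H2,H1] ; pick H1
  + 84.0.0.0/8 (H1) depth=8
  Q 84.0.13.84: descend 01010100 ; hops seen [H1] ; pick H1
  + 84.0.0.0/6 (H4) depth=6
  + 84.244.0.0/15 (H5) depth=15
  Q 16.37.205.226: descend 00010000001001011100110111100010 ; hops seen [H0,H4,H5] ; pick H5
  + 16.37.205.224/28 (H0) depth=28
  - 16.37.205.226/32 clear@32
  + 16.36.0.0/14 (H5) depth=14
  - 84.245.115.0/24 clear@24
  + 16.37.205.226/32 (H0) depth=32

== LOOKUPS ==
["H2","H2","no-route","H1","H2","H2","H5","H2","H2","H1","H1","H5"]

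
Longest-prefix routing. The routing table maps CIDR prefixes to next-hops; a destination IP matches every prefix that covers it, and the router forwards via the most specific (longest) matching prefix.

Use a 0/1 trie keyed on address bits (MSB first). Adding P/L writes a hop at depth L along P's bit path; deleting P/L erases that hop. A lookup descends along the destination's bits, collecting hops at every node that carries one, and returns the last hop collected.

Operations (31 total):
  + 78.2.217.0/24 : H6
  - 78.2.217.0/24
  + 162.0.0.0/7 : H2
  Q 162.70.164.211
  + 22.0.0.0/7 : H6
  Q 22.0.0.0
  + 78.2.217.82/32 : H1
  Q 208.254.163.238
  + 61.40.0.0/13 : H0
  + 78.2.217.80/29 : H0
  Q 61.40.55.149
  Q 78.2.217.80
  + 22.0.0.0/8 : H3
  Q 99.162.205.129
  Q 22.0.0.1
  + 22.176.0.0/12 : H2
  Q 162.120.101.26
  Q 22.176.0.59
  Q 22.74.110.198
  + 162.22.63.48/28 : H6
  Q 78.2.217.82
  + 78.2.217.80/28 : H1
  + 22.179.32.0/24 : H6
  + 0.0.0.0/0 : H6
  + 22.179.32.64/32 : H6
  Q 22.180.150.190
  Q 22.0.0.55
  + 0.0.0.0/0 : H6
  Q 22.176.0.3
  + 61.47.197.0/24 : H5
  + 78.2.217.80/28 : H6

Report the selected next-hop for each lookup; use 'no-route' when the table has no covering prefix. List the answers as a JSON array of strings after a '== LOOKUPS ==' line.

Apply in order:
  add 78.2.217.0/24 -> H6 at depth 24
  - 78.2.217.0/24 clear@24
  add 162.0.0.0/7 -> H2 at depth 7
  lookup 162.70.164.211: bits 1010001 walk d0:-→d1:-→d2:-→d3:-→d4:-→d5:-→d6:-→d7:H2 -> H2
  add 22.0.0.0/7 -> H6 at depth 7
  lookup 22.0.0.0: bits 0001011 walk d0:-→d1:-→d2:-→d3:-→d4:-→d5:-→d6:-→d7:H6 -> H6
  add 78.2.217.82/32 -> H1 at depth 32
  lookup 208.254.163.238: bits 1 walk d0:-→d1:- -> no-route
  add 61.40.0.0/13 -> H0 at depth 13
  add 78.2.217.80/29 -> H0 at depth 29
  lookup 61.40.55.149: bits 0011110100101 walk d0:-→d1:-→d2:-→d3:-→d4:-→d5:-→d6:-→d7:-→d8:-→d9:-→d10:-→d11:-→d12:-→d13:H0 -> H0
  lookup 78.2.217.80: bits 010011100000001011011001010100 walk d0:-→d1:-→d2:-→d3:-→d4:-→d5:-→d6:-→d7:-→d8:-→d9:-→d10:-→d11:-→d12:-→d13:-→d14:-→d15:-→d16:-→d17:-→d18:-→d19:-→d20:-→d21:-→d22:-→d23:-→d24:-→d25:-→d26:-→d27:-→d28:-→d29:H0→d30:- -> H0
  add 22.0.0.0/8 -> H3 at depth 8
  lookup 99.162.205.129: bits 01 walk d0:-→d1:-→d2:- -> no-route
  lookup 22.0.0.1: bits 00010110 walk d0:-→d1:-→d2:-→d3:-→d4:-→d5:-→d6:-→d7:H6→d8:H3 -> H3
  add 22.176.0.0/12 -> H2 at depth 12
  lookup 162.120.101.26: bits 1010001 walk d0:-→d1:-→d2:-→d3:-→d4:-→d5:-→d6:-→d7:H2 -> H2
  lookup 22.176.0.59: bits 000101101011 walk d0:-→d1:-→d2:-→d3:-→d4:-→d5:-→d6:-→d7:H6→d8:H3→d9:-→d10:-→d11:-→d12:H2 -> H2
  lookup 22.74.110.198: bits 00010110 walk d0:-→d1:-→d2:-→d3:-→d4:-→d5:-→d6:-→d7:H6→d8:H3 -> H3
  add 162.22.63.48/28 -> H6 at depth 28
  lookup 78.2.217.82: bits 01001110000000101101100101010010 walk d0:-→d1:-→d2:-→d3:-→d4:-→d5:-→d6:-→d7:-→d8:-→d9:-→d10:-→d11:-→d12:-→d13:-→d14:-→d15:-→d16:-→d17:-→d18:-→d19:-→d20:-→d21:-→d22:-→d23:-→d24:-→d25:-→d26:-→d27:-→d28:-→d29:H0→d30:-→d31:-→d32:H1 -> H1
  add 78.2.217.80/28 -> H1 at depth 28
  add 22.179.32.0/24 -> H6 at depth 24
  add 0.0.0.0/0 -> H6 at depth 0
  add 22.179.32.64/32 -> H6 at depth 32
  lookup 22.180.150.190: bits 0001011010110 walk d0:H6→d1:-→d2:-→d3:-→d4:-→d5:-→d6:-→d7:H6→d8:H3→d9:-→d10:-→d11:-→d12:H2→d13:- -> H2
  lookup 22.0.0.55: bits 00010110 walk d0:H6→d1:-→d2:-→d3:-→d4:-→d5:-→d6:-→d7:H6→d8:H3 -> H3
  add 0.0.0.0/0 -> H6 at depth 0
  lookup 22.176.0.3: bits 00010110101100 walk d0:H6→d1:-→d2:-→d3:-→d4:-→d5:-→d6:-→d7:H6→d8:H3→d9:-→d10:-→d11:-→d12:H2→d13:-→d14:- -> H2
  add 61.47.197.0/24 -> H5 at depth 24
  add 78.2.217.80/28 -> H6 at depth 28

== LOOKUPS ==
["H2","H6","no-route","H0","H0","no-route","H3","H2","H2","H3","H1","H2","H3","H2"]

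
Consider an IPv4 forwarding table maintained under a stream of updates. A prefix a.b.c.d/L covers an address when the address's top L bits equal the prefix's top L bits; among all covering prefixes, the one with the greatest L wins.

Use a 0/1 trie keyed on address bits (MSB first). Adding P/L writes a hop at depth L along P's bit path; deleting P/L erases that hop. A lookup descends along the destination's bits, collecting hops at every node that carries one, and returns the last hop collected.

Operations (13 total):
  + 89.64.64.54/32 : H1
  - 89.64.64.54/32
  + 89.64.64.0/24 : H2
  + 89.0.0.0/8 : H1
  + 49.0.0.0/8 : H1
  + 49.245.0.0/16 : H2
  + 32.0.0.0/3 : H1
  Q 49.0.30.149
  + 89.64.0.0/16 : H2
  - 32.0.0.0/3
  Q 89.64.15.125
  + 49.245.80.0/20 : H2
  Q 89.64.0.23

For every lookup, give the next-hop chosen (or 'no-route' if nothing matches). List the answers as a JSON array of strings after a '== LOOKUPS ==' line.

Apply in order:
  add 89.64.64.54/32 -> H1 at depth 32
  del 89.64.64.54/32 (clear depth 32)
  add 89.64.64.0/24 -> H2 at depth 24
  add 89.0.0.0/8 -> H1 at depth 8
  add 49.0.0.0/8 -> H1 at depth 8
  add 49.245.0.0/16 -> H2 at depth 16
  add 32.0.0.0/3 -> H1 at depth 3
  lookup 49.0.30.149: bits 00110001 walk d0:-→d1:-→d2:-→d3:H1→d4:-→d5:-→d6:-→d7:-→d8:H1 -> H1
  add 89.64.0.0/16 -> H2 at depth 16
  del 32.0.0.0/3 (clear depth 3)
  lookup 89.64.15.125: bits 01011001010000000 walk d0:-→d1:-→d2:-→d3:-→d4:-→d5:-→d6:-→d7:-→d8:H1→d9:-→d10:-→d11:-→d12:-→d13:-→d14:-→d15:-→d16:H2→d17:- -> H2
  add 49.245.80.0/20 -> H2 at depth 20
  lookup 89.64.0.23: bits 01011001010000000 walk d0:-→d1:-→d2:-→d3:-→d4:-→d5:-→d6:-→d7:-→d8:H1→d9:-→d10:-→d11:-→d12:-→d13:-→d14:-→d15:-→d16:H2→d17:- -> H2

== LOOKUPS ==
["H1","H2","H2"]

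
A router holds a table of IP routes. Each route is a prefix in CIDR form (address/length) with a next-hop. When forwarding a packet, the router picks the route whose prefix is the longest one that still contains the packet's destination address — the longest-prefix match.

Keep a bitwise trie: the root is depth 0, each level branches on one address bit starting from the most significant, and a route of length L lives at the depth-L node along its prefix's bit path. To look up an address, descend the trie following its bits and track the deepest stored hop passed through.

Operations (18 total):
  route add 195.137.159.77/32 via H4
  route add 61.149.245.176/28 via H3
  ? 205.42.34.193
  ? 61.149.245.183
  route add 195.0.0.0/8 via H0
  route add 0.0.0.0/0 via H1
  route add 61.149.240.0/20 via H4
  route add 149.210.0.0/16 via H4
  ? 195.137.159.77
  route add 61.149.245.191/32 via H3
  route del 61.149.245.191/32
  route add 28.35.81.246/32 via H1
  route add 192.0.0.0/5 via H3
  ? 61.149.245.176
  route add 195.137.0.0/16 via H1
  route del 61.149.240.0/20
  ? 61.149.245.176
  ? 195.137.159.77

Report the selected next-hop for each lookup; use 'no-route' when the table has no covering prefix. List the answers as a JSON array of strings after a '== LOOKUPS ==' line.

Apply in order:
  + 195.137.159.77/32 (H4) depth=32
  + 61.149.245.176/28 (H3) depth=28
  lookup 205.42.34.193: bits 1100 walk d0:-→d1:-→d2:-→d3:-→d4:- -> no-route
  lookup 61.149.245.183: bits 0011110110010101111101011011 walk d0:-→d1:-→d2:-→d3:-→d4:-→d5:-→d6:-→d7:-→d8:-→d9:-→d10:-→d11:-→d12:-→d13:-→d14:-→d15:-→d16:-→d17:-→d18:-→d19:-→d20:-→d21:-→d22:-→d23:-→d24:-→d25:-→d26:-→d27:-→d28:H3 -> H3
  + 195.0.0.0/8 (H0) depth=8
  + 0.0.0.0/0 (H1) depth=0
  + 61.149.240.0/20 (H4) depth=20
  + 149.210.0.0/16 (H4) depth=16
  lookup 195.137.159.77: bits 11000011100010011001111101001101 walk d0:H1→d1:-→d2:-→d3:-→d4:-→d5:-→d6:-→d7:-→d8:H0→d9:-→d10:-→d11:-→d12:-→d13:-→d14:-→d15:-→d16:-→d17:-→d18:-→d19:-→d20:-→d21:-→d22:-→d23:-→d24:-→d25:-→d26:-→d27:-→d28:-→d29:-→d30:-→d31:-→d32:H4 -> H4
  + 61.149.245.191/32 (H3) depth=32
  del 61.149.245.191/32 (clear depth 32)
  + 28.35.81.246/32 (H1) depth=32
  + 192.0.0.0/5 (H3) depth=5
  lookup 61.149.245.176: bits 0011110110010101111101011011 walk d0:H1→d1:-→d2:-→d3:-→d4:-→d5:-→d6:-→d7:-→d8:-→d9:-→d10:-→d11:-→d12:-→d13:-→d14:-→d15:-→d16:-→d17:-→d18:-→d19:-→d20:H4→d21:-→d22:-→d23:-→d24:-→d25:-→d26:-→d27:-→d28:H3 -> H3
  + 195.137.0.0/16 (H1) depth=16
  del 61.149.240.0/20 (clear depth 20)
  lookup 61.149.245.176: bits 0011110110010101111101011011 walk d0:H1→d1:-→d2:-→d3:-→d4:-→d5:-→d6:-→d7:-→d8:-→d9:-→d10:-→d11:-→d12:-→d13:-→d14:-→d15:-→d16:-→d17:-→d18:-→d19:-→d20:-→d21:-→d22:-→d23:-→d24:-→d25:-→d26:-→d27:-→d28:H3 -> H3
  lookup 195.137.159.77: bits 11000011100010011001111101001101 walk d0:H1→d1:-→d2:-→d3:-→d4:-→d5:H3→d6:-→d7:-→d8:H0→d9:-→d10:-→d11:-→d12:-→d13:-→d14:-→d15:-→d16:H1→d17:-→d18:-→d19:-→d20:-→d21:-→d22:-→d23:-→d24:-→d25:-→d26:-→d27:-→d28:-→d29:-→d30:-→d31:-→d32:H4 -> H4

== LOOKUPS ==
["no-route","H3","H4","H3","H3","H4"]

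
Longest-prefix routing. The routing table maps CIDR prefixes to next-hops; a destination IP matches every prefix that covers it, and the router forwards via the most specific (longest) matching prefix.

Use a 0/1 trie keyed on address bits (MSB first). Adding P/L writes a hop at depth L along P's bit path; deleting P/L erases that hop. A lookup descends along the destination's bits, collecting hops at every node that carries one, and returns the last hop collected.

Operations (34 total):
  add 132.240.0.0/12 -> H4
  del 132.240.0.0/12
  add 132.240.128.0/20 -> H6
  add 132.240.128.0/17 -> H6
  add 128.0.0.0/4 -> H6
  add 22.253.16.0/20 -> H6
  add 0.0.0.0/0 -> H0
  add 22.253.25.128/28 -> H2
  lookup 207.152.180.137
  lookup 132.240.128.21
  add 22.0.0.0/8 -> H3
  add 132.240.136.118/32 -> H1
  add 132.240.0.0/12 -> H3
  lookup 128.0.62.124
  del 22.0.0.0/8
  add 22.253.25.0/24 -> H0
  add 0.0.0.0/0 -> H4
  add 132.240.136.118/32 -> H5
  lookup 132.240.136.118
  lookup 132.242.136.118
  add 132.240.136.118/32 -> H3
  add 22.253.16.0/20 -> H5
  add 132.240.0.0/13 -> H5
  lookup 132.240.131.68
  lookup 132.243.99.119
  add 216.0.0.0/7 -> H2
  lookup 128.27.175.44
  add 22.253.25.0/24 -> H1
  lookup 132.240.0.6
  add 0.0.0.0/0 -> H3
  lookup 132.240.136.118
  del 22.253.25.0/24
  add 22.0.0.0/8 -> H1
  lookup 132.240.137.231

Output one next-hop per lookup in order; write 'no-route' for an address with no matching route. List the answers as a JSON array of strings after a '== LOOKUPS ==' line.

Apply in order:
  + 132.240.0.0/12 (H4) depth=12
  del 132.240.0.0/12 (clear depth 12)
  + 132.240.128.0/20 (H6) depth=20
  + 132.240.128.0/17 (H6) depth=17
  + 128.0.0.0/4 (H6) depth=4
  + 22.253.16.0/20 (H6) depth=20
  + 0.0.0.0/0 (H0) depth=0
  + 22.253.25.128/28 (H2) depth=28
  lookup 207.152.180.137: bits 1 walk d0:H0→d1:- -> H0
  lookup 132.240.128.21: bits 10000100111100001000 walk d0:H0→d1:-→d2:-→d3:-→d4:H6→d5:-→d6:-→d7:-→d8:-→d9:-→d10:-→d11:-→d12:-→d13:-→d14:-→d15:-→d16:-→d17:H6→d18:-→d19:-→d20:H6 -> H6
  + 22.0.0.0/8 (H3) depth=8
  + 132.240.136.118/32 (H1) depth=32
  + 132.240.0.0/12 (H3) depth=12
  lookup 128.0.62.124: bits 10000 walk d0:H0→d1:-→d2:-→d3:-→d4:H6→d5:- -> H6
  del 22.0.0.0/8 (clear depth 8)
  + 22.253.25.0/24 (H0) depth=24
  + 0.0.0.0/0 (H4) depth=0
  + 132.240.136.118/32 (H5) depth=32
  lookup 132.240.136.118: bits 10000100111100001000100001110110 walk d0:H4→d1:-→d2:-→d3:-→d4:H6→d5:-→d6:-→d7:-→d8:-→d9:-→d10:-→d11:-→d12:H3→d13:-→d14:-→d15:-→d16:-→d17:H6→d18:-→d19:-→d20:H6→d21:-→d22:-→d23:-→d24:-→d25:-→d26:-→d27:-→d28:-→d29:-→d30:-→d31:-→d32:H5 -> H5
  lookup 132.242.136.118: bits 10000100111100 walk d0:H4→d1:-→d2:-→d3:-→d4:H6→d5:-→d6:-→d7:-→d8:-→d9:-→d10:-→d11:-→d12:H3→d13:-→d14:- -> H3
  + 132.240.136.118/32 (H3) depth=32
  + 22.253.16.0/20 (H5) depth=20
  + 132.240.0.0/13 (H5) depth=13
  lookup 132.240.131.68: bits 10000100111100001000 walk d0:H4→d1:-→d2:-→d3:-→d4:H6→d5:-→d6:-→d7:-→d8:-→d9:-→d10:-→d11:-→d12:H3→d13:H5→d14:-→d15:-→d16:-→d17:H6→d18:-→d19:-→d20:H6 -> H6
  lookup 132.243.99.119: bits 10000100111100 walk d0:H4→d1:-→d2:-→d3:-→d4:H6→d5:-→d6:-→d7:-→d8:-→d9:-→d10:-→d11:-→d12:H3→d13:H5→d14:- -> H5
  + 216.0.0.0/7 (H2) depth=7
  lookup 128.27.175.44: bits 10000 walk d0:H4→d1:-→d2:-→d3:-→d4:H6→d5:- -> H6
  + 22.253.25.0/24 (H1) depth=24
  lookup 132.240.0.6: bits 1000010011110000 walk d0:H4→d1:-→d2:-→d3:-→d4:H6→d5:-→d6:-→d7:-→d8:-→d9:-→d10:-→d11:-→d12:H3→d13:H5→d14:-→d15:-→d16:- -> H5
  + 0.0.0.0/0 (H3) depth=0
  lookup 132.240.136.118: bits 10000100111100001000100001110110 walk d0:H3→d1:-→d2:-→d3:-→d4:H6→d5:-→d6:-→d7:-→d8:-→d9:-→d10:-→d11:-→d12:H3→d13:H5→d14:-→d15:-→d16:-→d17:H6→d18:-→d19:-→d20:H6→d21:-→d22:-→d23:-→d24:-→d25:-→d26:-→d27:-→d28:-→d29:-→d30:-→d31:-→d32:H3 -> H3
  del 22.253.25.0/24 (clear depth 24)
  + 22.0.0.0/8 (H1) depth=8
  lookup 132.240.137.231: bits 10000100111100001000100 walk d0:H3→d1:-→d2:-→d3:-→d4:H6→d5:-→d6:-→d7:-→d8:-→d9:-→d10:-→d11:-→d12:H3→d13:H5→d14:-→d15:-→d16:-→d17:H6→d18:-→d19:-→d20:H6→d21:-→d22:-→d23:- -> H6

== LOOKUPS ==
["H0","H6","H6","H5","H3","H6","H5","H6","H5","H3","H6"]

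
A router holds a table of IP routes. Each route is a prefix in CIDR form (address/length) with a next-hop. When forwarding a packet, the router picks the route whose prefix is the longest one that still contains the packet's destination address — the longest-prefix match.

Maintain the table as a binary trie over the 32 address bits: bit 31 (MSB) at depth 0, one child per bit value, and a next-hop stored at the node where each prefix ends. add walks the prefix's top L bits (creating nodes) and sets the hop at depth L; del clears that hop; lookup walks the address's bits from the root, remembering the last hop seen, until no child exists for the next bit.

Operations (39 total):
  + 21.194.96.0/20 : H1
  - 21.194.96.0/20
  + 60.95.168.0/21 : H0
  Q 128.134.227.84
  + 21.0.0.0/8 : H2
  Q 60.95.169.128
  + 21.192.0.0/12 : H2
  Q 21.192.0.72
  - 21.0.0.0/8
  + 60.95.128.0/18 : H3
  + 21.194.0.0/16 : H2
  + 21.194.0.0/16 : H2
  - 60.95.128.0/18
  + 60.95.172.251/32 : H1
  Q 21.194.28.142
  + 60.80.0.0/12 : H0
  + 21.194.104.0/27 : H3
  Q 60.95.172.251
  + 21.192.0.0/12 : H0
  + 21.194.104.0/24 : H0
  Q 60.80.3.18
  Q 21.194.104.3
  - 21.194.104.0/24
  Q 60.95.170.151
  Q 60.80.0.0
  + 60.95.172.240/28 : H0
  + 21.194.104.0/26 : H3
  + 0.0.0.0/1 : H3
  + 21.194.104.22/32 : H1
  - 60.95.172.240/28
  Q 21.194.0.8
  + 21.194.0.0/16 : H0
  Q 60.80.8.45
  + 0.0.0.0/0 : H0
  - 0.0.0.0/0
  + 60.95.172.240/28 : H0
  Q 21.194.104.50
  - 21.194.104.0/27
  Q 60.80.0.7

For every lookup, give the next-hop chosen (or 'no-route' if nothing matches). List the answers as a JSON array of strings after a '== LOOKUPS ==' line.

Apply in order:
  + 21.194.96.0/20 (H1) depth=20
  del 21.194.96.0/20 (clear depth 20)
  + 60.95.168.0/21 (H0) depth=21
  lookup 128.134.227.84: bits ε walk d0:- -> no-route
  + 21.0.0.0/8 (H2) depth=8
  lookup 60.95.169.128: bits 001111000101111110101 walk d0:-→d1:-→d2:-→d3:-→d4:-→d5:-→d6:-→d7:-→d8:-→d9:-→d10:-→d11:-→d12:-→d13:-→d14:-→d15:-→d16:-→d17:-→d18:-→d19:-→d20:-→d21:H0 -> H0
  + 21.192.0.0/12 (H2) depth=12
  lookup 21.192.0.72: bits 00010101110000 walk d0:-→d1:-→d2:-→d3:-→d4:-→d5:-→d6:-→d7:-→d8:H2→d9:-→d10:-→d11:-→d12:H2→d13:-→d14:- -> H2
  del 21.0.0.0/8 (clear depth 8)
  + 60.95.128.0/18 (H3) depth=18
  + 21.194.0.0/16 (H2) depth=16
  + 21.194.0.0/16 (H2) depth=16
  del 60.95.128.0/18 (clear depth 18)
  + 60.95.172.251/32 (H1) depth=32
  lookup 21.194.28.142: bits 00010101110000100 walk d0:-→d1:-→d2:-→d3:-→d4:-→d5:-→d6:-→d7:-→d8:-→d9:-→d10:-→d11:-→d12:H2→d13:-→d14:-→d15:-→d16:H2→d17:- -> H2
  + 60.80.0.0/12 (H0) depth=12
  + 21.194.104.0/27 (H3) depth=27
  lookup 60.95.172.251: bits 00111100010111111010110011111011 walk d0:-→d1:-→d2:-→d3:-→d4:-→d5:-→d6:-→d7:-→d8:-→d9:-→d10:-→d11:-→d12:H0→d13:-→d14:-→d15:-→d16:-→d17:-→d18:-→d19:-→d20:-→d21:H0→d22:-→d23:-→d24:-→d25:-→d26:-→d27:-→d28:-→d29:-→d30:-→d31:-→d32:H1 -> H1
  + 21.192.0.0/12 (H0) depth=12
  + 21.194.104.0/24 (H0) depth=24
  lookup 60.80.3.18: bits 001111000101 walk d0:-→d1:-→d2:-→d3:-→d4:-→d5:-→d6:-→d7:-→d8:-→d9:-→d10:-→d11:-→d12:H0 -> H0
  lookup 21.194.104.3: bits 000101011100001001101000000 walk d0:-→d1:-→d2:-→d3:-→d4:-→d5:-→d6:-→d7:-→d8:-→d9:-→d10:-→d11:-→d12:H0→d13:-→d14:-→d15:-→d16:H2→d17:-→d18:-→d19:-→d20:-→d21:-→d22:-→d23:-→d24:H0→d25:-→d26:-→d27:H3 -> H3
  del 21.194.104.0/24 (clear depth 24)
  lookup 60.95.170.151: bits 001111000101111110101 walk d0:-→d1:-→d2:-→d3:-→d4:-→d5:-→d6:-→d7:-→d8:-→d9:-→d10:-→d11:-→d12:H0→d13:-→d14:-→d15:-→d16:-→d17:-→d18:-→d19:-→d20:-→d21:H0 -> H0
  lookup 60.80.0.0: bits 001111000101 walk d0:-→d1:-→d2:-→d3:-→d4:-→d5:-→d6:-→d7:-→d8:-→d9:-→d10:-→d11:-→d12:H0 -> H0
  + 60.95.172.240/28 (H0) depth=28
  + 21.194.104.0/26 (H3) depth=26
  + 0.0.0.0/1 (H3) depth=1
  + 21.194.104.22/32 (H1) depth=32
  del 60.95.172.240/28 (clear depth 28)
  lookup 21.194.0.8: bits 00010101110000100 walk d0:-→d1:H3→d2:-→d3:-→d4:-→d5:-→d6:-→d7:-→d8:-→d9:-→d10:-→d11:-→d12:H0→d13:-→d14:-→d15:-→d16:H2→d17:- -> H2
  + 21.194.0.0/16 (H0) depth=16
  lookup 60.80.8.45: bits 001111000101 walk d0:-→d1:H3→d2:-→d3:-→d4:-→d5:-→d6:-→d7:-→d8:-→d9:-→d10:-→d11:-→d12:H0 -> H0
  + 0.0.0.0/0 (H0) depth=0
  del 0.0.0.0/0 (clear depth 0)
  + 60.95.172.240/28 (H0) depth=28
  lookup 21.194.104.50: bits 00010101110000100110100000 walk d0:-→d1:H3→d2:-→d3:-→d4:-→d5:-→d6:-→d7:-→d8:-→d9:-→d10:-→d11:-→d12:H0→d13:-→d14:-→d15:-→d16:H0→d17:-→d18:-→d19:-→d20:-→d21:-→d22:-→d23:-→d24:-→d25:-→d26:H3 -> H3
  del 21.194.104.0/27 (clear depth 27)
  lookup 60.80.0.7: bits 001111000101 walk d0:-→d1:H3→d2:-→d3:-→d4:-→d5:-→d6:-→d7:-→d8:-→d9:-→d10:-→d11:-→d12:H0 -> H0

== LOOKUPS ==
["no-route","H0","H2","H2","H1","H0","H3","H0","H0","H2","H0","H3","H0"]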